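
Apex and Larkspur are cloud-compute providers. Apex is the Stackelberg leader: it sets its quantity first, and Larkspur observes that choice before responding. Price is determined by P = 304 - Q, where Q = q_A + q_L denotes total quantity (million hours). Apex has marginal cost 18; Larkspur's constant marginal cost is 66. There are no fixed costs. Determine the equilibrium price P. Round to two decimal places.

The follower Larkspur best-responds to any q_A: π_L = (304 - Q)q_L - 66q_L.
∂π_L/∂q_L = 238 - q_A - 2q_L = 0 gives the reaction function q_L = (238 - q_A)/2.
The leader anticipates this reaction. Substituting into P = 304 - Q gives P = 185 - (1/2)q_A, so π_A = (185 - (1/2)q_A)q_A - 18q_A.
Leader FOC: 167 - q_A = 0, so q_A = 167.
Then q_L = (238 - 167)/2 = 71/2.
Total output Q = 405/2, so price P = 304 - 405/2 = 203/2.

101.50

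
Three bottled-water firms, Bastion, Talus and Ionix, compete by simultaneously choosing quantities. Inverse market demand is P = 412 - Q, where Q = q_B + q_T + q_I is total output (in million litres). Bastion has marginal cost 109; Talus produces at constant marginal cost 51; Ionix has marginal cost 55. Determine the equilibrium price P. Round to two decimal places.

Bastion's profit: π_B = (412 - Q)q_B - (109q_B). Setting ∂π_B/∂q_B = 0: 303 - 2q_B - (q_T + q_I) = 0.
Talus's profit: π_T = (412 - Q)q_T - (51q_T). Setting ∂π_T/∂q_T = 0: 361 - 2q_T - (q_B + q_I) = 0.
Ionix's first-order condition: 357 - 2q_I - (q_B + q_T) = 0.
Adding the 3 first-order conditions: 1021 − 4Q = 0, so Q = 1021/4.
Back-substituting: q_B = (303 − 1021/4) = 191/4, q_T = (361 − 1021/4) = 423/4, q_I = (357 − 1021/4) = 407/4.
Total output Q = 1021/4, so price P = 412 - 1021/4 = 627/4.

156.75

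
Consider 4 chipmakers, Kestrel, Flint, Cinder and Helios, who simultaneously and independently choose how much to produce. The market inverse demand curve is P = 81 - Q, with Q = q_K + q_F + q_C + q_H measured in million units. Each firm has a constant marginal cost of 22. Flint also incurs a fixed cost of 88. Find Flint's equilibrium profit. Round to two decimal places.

51.24

A representative firm's profit is π_i = q_i(81 - Q) - 22q_i.
First-order condition (treating rivals' output as given): 59 - 2q_i - Σ_{j≠i} q_j = 0.
With identical firms every q_j equals q_i, so Σ_{j≠i} q_j = 3q_i and 59 = 5q_i, giving q_i = 59/5.
Price P = 81 - 236/5 = 169/5.
Flint's profit: (169/5 - 22)·(59/5) - 88 = 1281/25.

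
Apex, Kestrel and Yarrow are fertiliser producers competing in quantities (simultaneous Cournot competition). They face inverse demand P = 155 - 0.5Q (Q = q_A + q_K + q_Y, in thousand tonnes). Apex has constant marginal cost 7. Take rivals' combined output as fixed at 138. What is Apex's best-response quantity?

With rivals' combined output fixed at 138, Apex's profit is π_A = (155 - (1/2)·138 - (1/2)q_A)q_A - (7q_A) = (86 - (1/2)q_A)q_A - (7q_A).
∂π_A/∂q_A = 79 - q_A = 0, so q_A = 79.

79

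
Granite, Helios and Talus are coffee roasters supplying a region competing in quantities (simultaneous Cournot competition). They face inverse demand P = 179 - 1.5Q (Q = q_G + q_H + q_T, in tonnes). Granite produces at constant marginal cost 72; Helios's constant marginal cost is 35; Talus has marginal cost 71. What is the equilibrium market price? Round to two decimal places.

Granite's profit: π_G = (179 - 1.5Q)q_G - (72q_G). Setting ∂π_G/∂q_G = 0: 107 - 3q_G - (3/2)(q_H + q_T) = 0.
Helios's first-order condition: 144 - 3q_H - (3/2)(q_G + q_T) = 0.
Talus's first-order condition: 108 - 3q_T - (3/2)(q_G + q_H) = 0.
Adding the 3 first-order conditions: 359 − 6Q = 0, so Q = 359/6.
Back-substituting: q_G = (107 − 359/4)/(3/2) = 23/2, q_H = (144 − 359/4)/(3/2) = 217/6, q_T = (108 − 359/4)/(3/2) = 73/6.
Total output Q = 359/6, so price P = 179 - (3/2)·(359/6) = 357/4.

89.25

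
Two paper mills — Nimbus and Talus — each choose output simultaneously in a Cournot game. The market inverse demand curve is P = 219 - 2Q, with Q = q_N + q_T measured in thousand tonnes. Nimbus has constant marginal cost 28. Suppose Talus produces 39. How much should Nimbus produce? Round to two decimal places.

With the rival's output fixed at 39, Nimbus's profit is π_N = (219 - 2·39 - 2q_N)q_N - (28q_N) = (141 - 2q_N)q_N - (28q_N).
∂π_N/∂q_N = 113 - 4q_N = 0, so q_N = 113/4.

28.25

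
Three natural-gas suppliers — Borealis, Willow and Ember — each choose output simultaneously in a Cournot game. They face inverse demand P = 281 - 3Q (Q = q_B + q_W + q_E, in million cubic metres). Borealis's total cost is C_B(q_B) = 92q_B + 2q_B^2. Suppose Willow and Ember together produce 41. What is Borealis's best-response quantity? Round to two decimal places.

6.60

With rivals' combined output fixed at 41, Borealis's profit is π_B = (281 - 3·41 - 3q_B)q_B - (92q_B + 2q_B²) = (158 - 3q_B)q_B - (92q_B + 2q_B²).
∂π_B/∂q_B = 66 - 10q_B = 0, so q_B = 33/5.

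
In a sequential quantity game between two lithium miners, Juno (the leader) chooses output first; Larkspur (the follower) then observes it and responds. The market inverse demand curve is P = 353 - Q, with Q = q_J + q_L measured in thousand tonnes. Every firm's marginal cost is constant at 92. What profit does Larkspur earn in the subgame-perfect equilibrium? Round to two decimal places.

4257.56

Solve by backward induction. Given q_J, the follower Larkspur maximises π_L = (353 - q_J - q_L)q_L - 92q_L.
Setting the follower's marginal profit to zero, 261 - q_J - 2q_L = 0, i.e. q_L = (261 - q_J)/2.
The leader anticipates this reaction. Substituting into P = 353 - Q gives P = 445/2 - (1/2)q_J, so π_J = (445/2 - (1/2)q_J)q_J - 92q_J.
Maximising: ∂π_J/∂q_J = 261/2 - q_J = 0, giving q_J = 261/2.
Then q_L = (261 - 261/2)/2 = 261/4.
Price P = 353 - 783/4 = 629/4.
Larkspur's profit: (629/4 - 92)·(261/4) = 4257.5625.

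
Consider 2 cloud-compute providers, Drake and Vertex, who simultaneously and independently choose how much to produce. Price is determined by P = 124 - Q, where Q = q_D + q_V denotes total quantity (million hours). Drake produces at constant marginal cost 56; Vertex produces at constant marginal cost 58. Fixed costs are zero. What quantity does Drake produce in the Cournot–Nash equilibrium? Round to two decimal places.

Drake's profit: π_D = (124 - Q)q_D - (56q_D). Setting ∂π_D/∂q_D = 0: 68 - 2q_D - (q_V) = 0.
Vertex's profit: π_V = (124 - Q)q_V - (58q_V). Setting ∂π_V/∂q_V = 0: 66 - 2q_V - (q_D) = 0.
Rearranging gives the reaction functions q_D = (68 - q_V)/2 and q_V = (66 - q_D)/2.
Solving the pair: q_D = 70/3, q_V = 64/3.

23.33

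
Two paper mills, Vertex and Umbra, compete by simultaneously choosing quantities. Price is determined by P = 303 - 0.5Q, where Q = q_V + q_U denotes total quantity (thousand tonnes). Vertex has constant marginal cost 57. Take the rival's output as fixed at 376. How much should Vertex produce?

58

With the rival's output fixed at 376, Vertex's profit is π_V = (303 - (1/2)·376 - (1/2)q_V)q_V - (57q_V) = (115 - (1/2)q_V)q_V - (57q_V).
∂π_V/∂q_V = 58 - q_V = 0, so q_V = 58.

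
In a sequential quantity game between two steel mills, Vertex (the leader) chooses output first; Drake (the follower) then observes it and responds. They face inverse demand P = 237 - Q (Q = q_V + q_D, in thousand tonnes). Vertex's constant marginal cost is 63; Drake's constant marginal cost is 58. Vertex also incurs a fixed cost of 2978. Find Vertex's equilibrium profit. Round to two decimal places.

Solve by backward induction. Given q_V, the follower Drake maximises π_D = (237 - q_V - q_D)q_D - 58q_D.
Setting the follower's marginal profit to zero, 179 - q_V - 2q_D = 0, i.e. q_D = (179 - q_V)/2.
Vertex substitutes q_D(q_V) into its own profit: π_V = q_V(237 - q_V - (179 - q_V)/2) - 63q_V = (295/2 - (1/2)q_V)q_V - 63q_V.
The leader's first-order condition 169/2 - q_V = 0 yields q_V = 169/2.
Then q_D = (179 - 169/2)/2 = 189/4.
Price P = 237 - 527/4 = 421/4.
Vertex's profit: (421/4 - 63)·(169/2) - 2978 = 592.1250.

592.13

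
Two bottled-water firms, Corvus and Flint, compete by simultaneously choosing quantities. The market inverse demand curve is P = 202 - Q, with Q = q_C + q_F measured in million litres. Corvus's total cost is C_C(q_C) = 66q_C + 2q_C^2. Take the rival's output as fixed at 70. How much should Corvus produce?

11

With the rival's output fixed at 70, Corvus's profit is π_C = (202 - 70 - q_C)q_C - (66q_C + 2q_C²) = (132 - q_C)q_C - (66q_C + 2q_C²).
∂π_C/∂q_C = 66 - 6q_C = 0, so q_C = 11.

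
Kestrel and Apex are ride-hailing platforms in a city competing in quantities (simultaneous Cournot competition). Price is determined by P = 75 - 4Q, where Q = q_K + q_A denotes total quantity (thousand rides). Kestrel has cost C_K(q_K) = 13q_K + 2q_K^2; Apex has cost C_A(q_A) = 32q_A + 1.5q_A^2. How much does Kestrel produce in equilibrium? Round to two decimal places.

Kestrel's profit: π_K = (75 - 4Q)q_K - (13q_K + 2q_K²). Setting ∂π_K/∂q_K = 0: 62 - 12q_K - 4(q_A) = 0.
Apex's profit: π_A = (75 - 4Q)q_A - (32q_A + (3/2)q_A²). Setting ∂π_A/∂q_A = 0: 43 - 11q_A - 4(q_K) = 0.
Rearranging gives the reaction functions q_K = (62 - 4q_A)/12 and q_A = (43 - 4q_K)/11.
Substituting one into the other gives q_K = 255/58 and q_A = 67/29.

4.40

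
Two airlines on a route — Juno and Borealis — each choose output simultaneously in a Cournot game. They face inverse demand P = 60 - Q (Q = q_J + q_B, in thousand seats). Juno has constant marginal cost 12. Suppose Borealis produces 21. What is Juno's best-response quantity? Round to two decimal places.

With the rival's output fixed at 21, Juno's profit is π_J = (60 - 21 - q_J)q_J - (12q_J) = (39 - q_J)q_J - (12q_J).
∂π_J/∂q_J = 27 - 2q_J = 0, so q_J = 27/2.

13.50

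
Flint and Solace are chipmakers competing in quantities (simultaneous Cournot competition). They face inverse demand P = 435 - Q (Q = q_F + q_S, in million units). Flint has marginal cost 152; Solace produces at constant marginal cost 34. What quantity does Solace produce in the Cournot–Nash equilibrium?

Flint's profit: π_F = (435 - Q)q_F - (152q_F). Setting ∂π_F/∂q_F = 0: 283 - 2q_F - (q_S) = 0.
Solace's profit: π_S = (435 - Q)q_S - (34q_S). Setting ∂π_S/∂q_S = 0: 401 - 2q_S - (q_F) = 0.
So q_F = (283 - q_S)/2 and q_S = (401 - q_F)/2.
Substituting one into the other gives q_F = 55 and q_S = 173.

173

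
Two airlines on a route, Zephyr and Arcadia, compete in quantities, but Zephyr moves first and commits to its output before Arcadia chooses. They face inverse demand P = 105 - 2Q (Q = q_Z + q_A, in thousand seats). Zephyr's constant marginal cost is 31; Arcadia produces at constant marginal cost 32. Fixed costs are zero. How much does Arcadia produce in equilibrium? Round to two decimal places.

Solve by backward induction. Given q_Z, the follower Arcadia maximises π_A = (105 - 2q_Z - 2q_A)q_A - 32q_A.
∂π_A/∂q_A = 73 - 2q_Z - 4q_A = 0 gives the reaction function q_A = (73 - 2q_Z)/4.
The leader anticipates this reaction. Substituting into P = 105 - 2Q gives P = 137/2 - q_Z, so π_Z = (137/2 - q_Z)q_Z - 31q_Z.
Maximising: ∂π_Z/∂q_Z = 75/2 - 2q_Z = 0, giving q_Z = 75/4.
Then q_A = (73 - 2·(75/4))/4 = 71/8.

8.88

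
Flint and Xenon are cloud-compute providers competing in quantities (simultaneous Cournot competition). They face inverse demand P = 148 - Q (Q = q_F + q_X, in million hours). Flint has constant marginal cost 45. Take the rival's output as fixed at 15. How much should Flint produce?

With the rival's output fixed at 15, Flint's profit is π_F = (148 - 15 - q_F)q_F - (45q_F) = (133 - q_F)q_F - (45q_F).
∂π_F/∂q_F = 88 - 2q_F = 0, so q_F = 44.

44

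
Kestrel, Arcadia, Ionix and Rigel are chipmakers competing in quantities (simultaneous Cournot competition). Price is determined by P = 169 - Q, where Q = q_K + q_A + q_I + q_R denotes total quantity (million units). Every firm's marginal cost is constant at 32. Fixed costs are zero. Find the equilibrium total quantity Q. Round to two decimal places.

109.60

A representative firm's profit is π_i = q_i(169 - Q) - 32q_i.
Setting ∂π_i/∂q_i = 0 with rivals' quantities fixed: 137 - 2q_i - Σ_{j≠i} q_j = 0.
With identical firms every q_j equals q_i, so Σ_{j≠i} q_j = 3q_i and 137 = 5q_i, giving q_i = 137/5.
Total output Q = 137/5 + 137/5 + 137/5 + 137/5 = 548/5.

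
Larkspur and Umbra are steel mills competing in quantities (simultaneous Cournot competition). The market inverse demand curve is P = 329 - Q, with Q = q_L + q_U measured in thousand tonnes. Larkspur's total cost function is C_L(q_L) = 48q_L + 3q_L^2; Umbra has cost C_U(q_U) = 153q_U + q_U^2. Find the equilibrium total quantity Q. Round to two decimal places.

66.94

Larkspur's profit: π_L = (329 - Q)q_L - (48q_L + 3q_L²). Setting ∂π_L/∂q_L = 0: 281 - 8q_L - (q_U) = 0.
Umbra's first-order condition: 176 - 4q_U - (q_L) = 0.
Rearranging gives the reaction functions q_L = (281 - q_U)/8 and q_U = (176 - q_L)/4.
Substituting one into the other gives q_L = 948/31 and q_U = 1127/31.
Total output Q = 948/31 + 1127/31 = 66.9355.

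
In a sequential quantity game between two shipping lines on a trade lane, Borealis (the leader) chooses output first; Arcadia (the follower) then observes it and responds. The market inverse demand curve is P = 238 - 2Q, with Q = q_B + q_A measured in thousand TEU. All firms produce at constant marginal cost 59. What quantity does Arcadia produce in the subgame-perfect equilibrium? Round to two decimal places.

Solve by backward induction. Given q_B, the follower Arcadia maximises π_A = (238 - 2q_B - 2q_A)q_A - 59q_A.
∂π_A/∂q_A = 179 - 2q_B - 4q_A = 0 gives the reaction function q_A = (179 - 2q_B)/4.
The leader anticipates this reaction. Substituting into P = 238 - 2Q gives P = 297/2 - q_B, so π_B = (297/2 - q_B)q_B - 59q_B.
The leader's first-order condition 179/2 - 2q_B = 0 yields q_B = 179/4.
Then q_A = (179 - 2·(179/4))/4 = 179/8.

22.38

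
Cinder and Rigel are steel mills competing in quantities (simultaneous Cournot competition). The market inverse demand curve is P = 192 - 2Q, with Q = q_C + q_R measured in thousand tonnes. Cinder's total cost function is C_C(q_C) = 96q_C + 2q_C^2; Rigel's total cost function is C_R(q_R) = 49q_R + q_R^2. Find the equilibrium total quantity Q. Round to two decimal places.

Cinder's profit: π_C = (192 - 2Q)q_C - (96q_C + 2q_C²). Setting ∂π_C/∂q_C = 0: 96 - 8q_C - 2(q_R) = 0.
Rigel's first-order condition: 143 - 6q_R - 2(q_C) = 0.
Best responses: q_C = (96 - 2q_R)/8, q_R = (143 - 2q_C)/6.
Solving the pair: q_C = 145/22, q_R = 238/11.
Total output Q = 145/22 + 238/11 = 621/22.

28.23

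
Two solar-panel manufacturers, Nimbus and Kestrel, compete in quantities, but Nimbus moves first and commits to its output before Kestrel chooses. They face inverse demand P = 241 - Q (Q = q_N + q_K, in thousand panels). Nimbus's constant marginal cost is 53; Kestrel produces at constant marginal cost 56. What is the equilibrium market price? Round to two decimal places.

100.75

The follower Kestrel best-responds to any q_N: π_K = (241 - Q)q_K - 56q_K.
Setting the follower's marginal profit to zero, 185 - q_N - 2q_K = 0, i.e. q_K = (185 - q_N)/2.
The leader anticipates this reaction. Substituting into P = 241 - Q gives P = 297/2 - (1/2)q_N, so π_N = (297/2 - (1/2)q_N)q_N - 53q_N.
Maximising: ∂π_N/∂q_N = 191/2 - q_N = 0, giving q_N = 191/2.
Then q_K = (185 - 191/2)/2 = 179/4.
Total output Q = 561/4, so price P = 241 - 561/4 = 403/4.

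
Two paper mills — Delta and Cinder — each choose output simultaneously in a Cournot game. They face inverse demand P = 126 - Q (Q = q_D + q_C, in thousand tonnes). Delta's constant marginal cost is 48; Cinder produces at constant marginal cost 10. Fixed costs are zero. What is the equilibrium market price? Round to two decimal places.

Delta's profit: π_D = (126 - Q)q_D - (48q_D). Setting ∂π_D/∂q_D = 0: 78 - 2q_D - (q_C) = 0.
Cinder's profit: π_C = (126 - Q)q_C - (10q_C). Setting ∂π_C/∂q_C = 0: 116 - 2q_C - (q_D) = 0.
Best responses: q_D = (78 - q_C)/2, q_C = (116 - q_D)/2.
Substituting one into the other gives q_D = 40/3 and q_C = 154/3.
Total output Q = 194/3, so price P = 126 - 194/3 = 184/3.

61.33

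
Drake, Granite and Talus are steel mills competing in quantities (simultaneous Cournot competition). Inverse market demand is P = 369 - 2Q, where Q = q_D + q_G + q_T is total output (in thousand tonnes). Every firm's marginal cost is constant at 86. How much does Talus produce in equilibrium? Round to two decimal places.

Each firm earns π_i = (369 - 2Q)q_i - 86q_i.
Setting ∂π_i/∂q_i = 0 with rivals' quantities fixed: 283 - 4q_i - 2·Σ_{j≠i} q_j = 0.
With identical firms every q_j equals q_i, so Σ_{j≠i} q_j = 2q_i and 283 = 8q_i, giving q_i = 283/8.

35.38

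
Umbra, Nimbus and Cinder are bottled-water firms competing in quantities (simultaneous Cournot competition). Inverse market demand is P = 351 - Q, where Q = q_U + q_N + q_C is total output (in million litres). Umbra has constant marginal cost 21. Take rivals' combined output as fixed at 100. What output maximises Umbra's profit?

With rivals' combined output fixed at 100, Umbra's profit is π_U = (351 - 100 - q_U)q_U - (21q_U) = (251 - q_U)q_U - (21q_U).
∂π_U/∂q_U = 230 - 2q_U = 0, so q_U = 115.

115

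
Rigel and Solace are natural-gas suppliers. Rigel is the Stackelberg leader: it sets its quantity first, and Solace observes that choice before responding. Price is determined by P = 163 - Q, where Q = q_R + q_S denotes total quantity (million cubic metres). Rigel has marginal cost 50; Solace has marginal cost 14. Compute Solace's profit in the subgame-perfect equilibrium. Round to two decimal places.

Solve by backward induction. Given q_R, the follower Solace maximises π_S = (163 - q_R - q_S)q_S - 14q_S.
Setting the follower's marginal profit to zero, 149 - q_R - 2q_S = 0, i.e. q_S = (149 - q_R)/2.
The leader anticipates this reaction. Substituting into P = 163 - Q gives P = 177/2 - (1/2)q_R, so π_R = (177/2 - (1/2)q_R)q_R - 50q_R.
Leader FOC: 77/2 - q_R = 0, so q_R = 77/2.
Then q_S = (149 - 77/2)/2 = 221/4.
Price P = 163 - 375/4 = 277/4.
Solace's profit: (277/4 - 14)·(221/4) = 3052.5625.

3052.56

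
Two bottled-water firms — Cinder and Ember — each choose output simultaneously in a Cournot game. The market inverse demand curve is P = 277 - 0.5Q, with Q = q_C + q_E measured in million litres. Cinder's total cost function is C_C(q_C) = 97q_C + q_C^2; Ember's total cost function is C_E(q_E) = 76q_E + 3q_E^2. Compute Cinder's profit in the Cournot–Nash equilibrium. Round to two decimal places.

4683.78

Cinder's profit: π_C = (277 - 0.5Q)q_C - (97q_C + q_C²). Setting ∂π_C/∂q_C = 0: 180 - 3q_C - (1/2)(q_E) = 0.
Ember's first-order condition: 201 - 7q_E - (1/2)(q_C) = 0.
Best responses: q_C = (180 - (1/2)q_E)/3, q_E = (201 - (1/2)q_C)/7.
Solving the pair: q_C = 55.8795, q_E = 24.7229.
Price P = 277 - (1/2)·80.6024 = 236.6988.
Cinder's profit: 236.6988·55.8795 - 97·55.8795 - 55.8795² = 4683.7808.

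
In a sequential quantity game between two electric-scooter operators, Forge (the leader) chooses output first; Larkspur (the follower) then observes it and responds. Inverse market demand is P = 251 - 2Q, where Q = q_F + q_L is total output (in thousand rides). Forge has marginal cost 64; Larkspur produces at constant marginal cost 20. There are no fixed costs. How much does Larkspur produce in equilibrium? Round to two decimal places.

39.88

Solve by backward induction. Given q_F, the follower Larkspur maximises π_L = (251 - 2q_F - 2q_L)q_L - 20q_L.
Setting the follower's marginal profit to zero, 231 - 2q_F - 4q_L = 0, i.e. q_L = (231 - 2q_F)/4.
The leader anticipates this reaction. Substituting into P = 251 - 2Q gives P = 271/2 - q_F, so π_F = (271/2 - q_F)q_F - 64q_F.
The leader's first-order condition 143/2 - 2q_F = 0 yields q_F = 143/4.
Then q_L = (231 - 2·(143/4))/4 = 319/8.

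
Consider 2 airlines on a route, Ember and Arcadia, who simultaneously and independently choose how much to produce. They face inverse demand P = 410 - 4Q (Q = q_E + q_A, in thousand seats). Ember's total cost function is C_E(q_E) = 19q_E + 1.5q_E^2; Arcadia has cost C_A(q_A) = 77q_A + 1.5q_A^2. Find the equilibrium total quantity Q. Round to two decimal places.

Ember's profit: π_E = (410 - 4Q)q_E - (19q_E + (3/2)q_E²). Setting ∂π_E/∂q_E = 0: 391 - 11q_E - 4(q_A) = 0.
Arcadia's first-order condition: 333 - 11q_A - 4(q_E) = 0.
Rearranging gives the reaction functions q_E = (391 - 4q_A)/11 and q_A = (333 - 4q_E)/11.
Solving the pair: q_E = 28.2762, q_A = 19.9905.
Total output Q = 28.2762 + 19.9905 = 724/15.

48.27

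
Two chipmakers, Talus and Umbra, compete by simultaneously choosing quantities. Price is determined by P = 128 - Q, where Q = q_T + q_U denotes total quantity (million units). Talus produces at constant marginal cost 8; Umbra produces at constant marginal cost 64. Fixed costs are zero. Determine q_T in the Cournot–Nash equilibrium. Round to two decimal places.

58.67

Talus's profit: π_T = (128 - Q)q_T - (8q_T). Setting ∂π_T/∂q_T = 0: 120 - 2q_T - (q_U) = 0.
Umbra's profit: π_U = (128 - Q)q_U - (64q_U). Setting ∂π_U/∂q_U = 0: 64 - 2q_U - (q_T) = 0.
Rearranging gives the reaction functions q_T = (120 - q_U)/2 and q_U = (64 - q_T)/2.
Solving the pair: q_T = 176/3, q_U = 8/3.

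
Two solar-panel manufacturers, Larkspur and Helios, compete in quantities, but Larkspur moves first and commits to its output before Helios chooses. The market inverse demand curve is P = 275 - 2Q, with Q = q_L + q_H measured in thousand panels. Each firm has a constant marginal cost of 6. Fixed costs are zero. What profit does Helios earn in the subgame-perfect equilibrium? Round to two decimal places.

2261.28

The follower Helios best-responds to any q_L: π_H = (275 - 2Q)q_H - 6q_H.
Follower FOC: 269 - 2q_L - 4q_H = 0, so q_H(q_L) = (269 - 2q_L)/4.
The leader anticipates this reaction. Substituting into P = 275 - 2Q gives P = 281/2 - q_L, so π_L = (281/2 - q_L)q_L - 6q_L.
Leader FOC: 269/2 - 2q_L = 0, so q_L = 269/4.
Then q_H = (269 - 2·(269/4))/4 = 269/8.
Price P = 275 - 2·(807/8) = 293/4.
Helios's profit: (293/4 - 6)·(269/8) = 2261.2813.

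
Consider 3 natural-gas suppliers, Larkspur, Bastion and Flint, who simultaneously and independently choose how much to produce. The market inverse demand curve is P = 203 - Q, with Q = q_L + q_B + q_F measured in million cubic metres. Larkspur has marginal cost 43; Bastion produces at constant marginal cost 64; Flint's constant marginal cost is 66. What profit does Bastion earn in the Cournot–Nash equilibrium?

900

Larkspur's profit: π_L = (203 - Q)q_L - (43q_L). Setting ∂π_L/∂q_L = 0: 160 - 2q_L - (q_B + q_F) = 0.
Bastion's first-order condition: 139 - 2q_B - (q_L + q_F) = 0.
Flint's profit: π_F = (203 - Q)q_F - (66q_F). Setting ∂π_F/∂q_F = 0: 137 - 2q_F - (q_L + q_B) = 0.
Adding the 3 conditions: 436 − 2Q − 2Q = 0, i.e. Q = 109.
Back-substituting: q_L = (160 − 109) = 51, q_B = (139 − 109) = 30, q_F = (137 − 109) = 28.
Price P = 203 - 109 = 94.
Bastion's profit: (94 - 64)·30 = 900.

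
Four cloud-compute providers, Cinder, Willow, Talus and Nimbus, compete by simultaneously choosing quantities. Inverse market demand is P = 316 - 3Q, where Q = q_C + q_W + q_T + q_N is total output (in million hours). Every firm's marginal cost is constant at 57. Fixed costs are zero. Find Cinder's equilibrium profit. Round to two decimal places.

894.41

Each firm earns π_i = (316 - 3Q)q_i - 57q_i.
Setting ∂π_i/∂q_i = 0 with rivals' quantities fixed: 259 - 6q_i - 3·Σ_{j≠i} q_j = 0.
By symmetry each firm produces the same amount; substituting Σ_{j≠i} q_j = 3q_i yields q_i = 259/15.
Price P = 316 - 3·(1036/15) = 544/5.
Cinder's profit: (544/5 - 57)·(259/15) = 894.4133.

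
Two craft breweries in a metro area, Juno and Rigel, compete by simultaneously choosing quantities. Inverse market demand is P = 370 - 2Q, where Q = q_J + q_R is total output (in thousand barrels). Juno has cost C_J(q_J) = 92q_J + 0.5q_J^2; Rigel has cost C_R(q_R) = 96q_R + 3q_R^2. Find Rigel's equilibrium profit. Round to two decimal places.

Juno's profit: π_J = (370 - 2Q)q_J - (92q_J + (1/2)q_J²). Setting ∂π_J/∂q_J = 0: 278 - 5q_J - 2(q_R) = 0.
Rigel's first-order condition: 274 - 10q_R - 2(q_J) = 0.
Rearranging gives the reaction functions q_J = (278 - 2q_R)/5 and q_R = (274 - 2q_J)/10.
Substituting one into the other gives q_J = 1116/23 and q_R = 407/23.
Price P = 370 - 2·(1523/23) = 237.5652.
Rigel's profit: 237.5652·(407/23) - 96·(407/23) - 3(407/23)² = 1565.6805.

1565.68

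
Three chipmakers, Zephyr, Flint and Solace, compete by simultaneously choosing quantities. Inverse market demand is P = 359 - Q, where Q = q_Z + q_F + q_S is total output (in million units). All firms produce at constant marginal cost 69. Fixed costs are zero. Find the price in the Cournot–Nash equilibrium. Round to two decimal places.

Each firm earns π_i = (359 - Q)q_i - 69q_i.
Setting ∂π_i/∂q_i = 0 with rivals' quantities fixed: 290 - 2q_i - Σ_{j≠i} q_j = 0.
By symmetry each firm produces the same amount; substituting Σ_{j≠i} q_j = 2q_i yields q_i = 290/4 = 145/2.
Total output Q = 435/2, so price P = 359 - 435/2 = 283/2.

141.50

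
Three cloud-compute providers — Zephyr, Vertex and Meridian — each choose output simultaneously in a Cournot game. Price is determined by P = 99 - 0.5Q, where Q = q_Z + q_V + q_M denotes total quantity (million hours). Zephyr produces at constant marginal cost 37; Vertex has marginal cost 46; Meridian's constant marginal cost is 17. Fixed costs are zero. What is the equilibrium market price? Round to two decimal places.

49.75

Zephyr's profit: π_Z = (99 - 0.5Q)q_Z - (37q_Z). Setting ∂π_Z/∂q_Z = 0: 62 - q_Z - (1/2)(q_V + q_M) = 0.
Vertex's profit: π_V = (99 - 0.5Q)q_V - (46q_V). Setting ∂π_V/∂q_V = 0: 53 - q_V - (1/2)(q_Z + q_M) = 0.
Meridian's profit: π_M = (99 - 0.5Q)q_M - (17q_M). Setting ∂π_M/∂q_M = 0: 82 - q_M - (1/2)(q_Z + q_V) = 0.
Adding the 3 conditions: 197 − Q − Q = 0, i.e. Q = 197/2.
Back-substituting: q_Z = (62 − 197/4)/(1/2) = 51/2, q_V = (53 − 197/4)/(1/2) = 15/2, q_M = (82 − 197/4)/(1/2) = 131/2.
Total output Q = 197/2, so price P = 99 - (1/2)·(197/2) = 199/4.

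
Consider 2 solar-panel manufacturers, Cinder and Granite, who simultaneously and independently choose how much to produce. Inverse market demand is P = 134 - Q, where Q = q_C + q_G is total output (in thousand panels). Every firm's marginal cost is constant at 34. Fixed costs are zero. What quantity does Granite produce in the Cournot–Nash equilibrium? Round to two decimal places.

33.33

Each firm earns π_i = (134 - Q)q_i - 34q_i.
First-order condition (treating rivals' output as given): 100 - 2q_i - q_j = 0.
By symmetry each firm produces the same amount; substituting q_j = q_i yields q_i = 100/3.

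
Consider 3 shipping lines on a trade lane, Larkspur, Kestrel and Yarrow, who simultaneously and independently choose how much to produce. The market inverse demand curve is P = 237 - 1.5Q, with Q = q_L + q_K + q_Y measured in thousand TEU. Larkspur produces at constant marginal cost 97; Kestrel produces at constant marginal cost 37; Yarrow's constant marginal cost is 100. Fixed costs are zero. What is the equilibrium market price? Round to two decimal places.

Larkspur's profit: π_L = (237 - 1.5Q)q_L - (97q_L). Setting ∂π_L/∂q_L = 0: 140 - 3q_L - (3/2)(q_K + q_Y) = 0.
Kestrel's first-order condition: 200 - 3q_K - (3/2)(q_L + q_Y) = 0.
Yarrow's profit: π_Y = (237 - 1.5Q)q_Y - (100q_Y). Setting ∂π_Y/∂q_Y = 0: 137 - 3q_Y - (3/2)(q_L + q_K) = 0.
Summing all 3 equations gives 477 − 6Q = 0, hence Q = 159/2.
Back-substituting: q_L = (140 − 477/4)/(3/2) = 83/6, q_K = (200 − 477/4)/(3/2) = 323/6, q_Y = (137 − 477/4)/(3/2) = 71/6.
Total output Q = 159/2, so price P = 237 - (3/2)·(159/2) = 471/4.

117.75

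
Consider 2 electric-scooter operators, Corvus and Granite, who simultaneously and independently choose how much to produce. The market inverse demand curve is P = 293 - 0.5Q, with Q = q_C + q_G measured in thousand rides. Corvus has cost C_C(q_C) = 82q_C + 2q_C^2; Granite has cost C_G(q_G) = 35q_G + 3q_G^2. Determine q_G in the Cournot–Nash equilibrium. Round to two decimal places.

34.09

Corvus's profit: π_C = (293 - 0.5Q)q_C - (82q_C + 2q_C²). Setting ∂π_C/∂q_C = 0: 211 - 5q_C - (1/2)(q_G) = 0.
Granite's profit: π_G = (293 - 0.5Q)q_G - (35q_G + 3q_G²). Setting ∂π_G/∂q_G = 0: 258 - 7q_G - (1/2)(q_C) = 0.
Rearranging gives the reaction functions q_C = (211 - (1/2)q_G)/5 and q_G = (258 - (1/2)q_C)/7.
Solving the pair: q_C = 38.7914, q_G = 34.0863.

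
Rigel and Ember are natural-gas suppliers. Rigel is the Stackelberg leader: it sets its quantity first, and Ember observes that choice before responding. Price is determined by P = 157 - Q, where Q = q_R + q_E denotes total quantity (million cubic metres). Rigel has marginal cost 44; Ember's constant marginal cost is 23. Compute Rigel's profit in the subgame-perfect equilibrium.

The follower Ember best-responds to any q_R: π_E = (157 - Q)q_E - 23q_E.
Follower FOC: 134 - q_R - 2q_E = 0, so q_E(q_R) = (134 - q_R)/2.
The leader anticipates this reaction. Substituting into P = 157 - Q gives P = 90 - (1/2)q_R, so π_R = (90 - (1/2)q_R)q_R - 44q_R.
The leader's first-order condition 46 - q_R = 0 yields q_R = 46.
Then q_E = (134 - 46)/2 = 44.
Price P = 157 - 90 = 67.
Rigel's profit: (67 - 44)·46 = 1058.

1058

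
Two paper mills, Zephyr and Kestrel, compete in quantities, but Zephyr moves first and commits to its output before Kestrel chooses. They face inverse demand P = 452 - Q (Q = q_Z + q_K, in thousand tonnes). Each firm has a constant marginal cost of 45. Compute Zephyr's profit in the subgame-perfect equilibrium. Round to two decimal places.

20706.13

Solve by backward induction. Given q_Z, the follower Kestrel maximises π_K = (452 - q_Z - q_K)q_K - 45q_K.
Setting the follower's marginal profit to zero, 407 - q_Z - 2q_K = 0, i.e. q_K = (407 - q_Z)/2.
Zephyr substitutes q_K(q_Z) into its own profit: π_Z = q_Z(452 - q_Z - (407 - q_Z)/2) - 45q_Z = (497/2 - (1/2)q_Z)q_Z - 45q_Z.
Maximising: ∂π_Z/∂q_Z = 407/2 - q_Z = 0, giving q_Z = 407/2.
Then q_K = (407 - 407/2)/2 = 407/4.
Price P = 452 - 1221/4 = 587/4.
Zephyr's profit: (587/4 - 45)·(407/2) = 20706.1250.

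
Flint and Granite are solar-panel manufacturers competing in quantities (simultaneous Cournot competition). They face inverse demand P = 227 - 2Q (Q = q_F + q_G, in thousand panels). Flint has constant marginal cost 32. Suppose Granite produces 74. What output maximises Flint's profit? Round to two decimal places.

11.75

With the rival's output fixed at 74, Flint's profit is π_F = (227 - 2·74 - 2q_F)q_F - (32q_F) = (79 - 2q_F)q_F - (32q_F).
∂π_F/∂q_F = 47 - 4q_F = 0, so q_F = 47/4.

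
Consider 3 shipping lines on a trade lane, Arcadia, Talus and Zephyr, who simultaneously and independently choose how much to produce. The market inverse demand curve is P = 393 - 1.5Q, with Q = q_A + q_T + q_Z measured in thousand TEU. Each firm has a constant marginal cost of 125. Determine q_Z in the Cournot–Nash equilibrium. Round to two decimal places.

Each firm earns π_i = (393 - 1.5Q)q_i - 125q_i.
Setting ∂π_i/∂q_i = 0 with rivals' quantities fixed: 268 - 3q_i - (3/2)·Σ_{j≠i} q_j = 0.
With identical firms every q_j equals q_i, so Σ_{j≠i} q_j = 2q_i and 268 = 6q_i, giving q_i = 134/3.

44.67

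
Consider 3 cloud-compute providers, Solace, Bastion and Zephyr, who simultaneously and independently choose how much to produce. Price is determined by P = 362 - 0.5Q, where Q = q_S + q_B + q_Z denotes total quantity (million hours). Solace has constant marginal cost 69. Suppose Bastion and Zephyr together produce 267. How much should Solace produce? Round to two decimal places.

159.50

With rivals' combined output fixed at 267, Solace's profit is π_S = (362 - (1/2)·267 - (1/2)q_S)q_S - (69q_S) = (457/2 - (1/2)q_S)q_S - (69q_S).
∂π_S/∂q_S = 319/2 - q_S = 0, so q_S = 319/2.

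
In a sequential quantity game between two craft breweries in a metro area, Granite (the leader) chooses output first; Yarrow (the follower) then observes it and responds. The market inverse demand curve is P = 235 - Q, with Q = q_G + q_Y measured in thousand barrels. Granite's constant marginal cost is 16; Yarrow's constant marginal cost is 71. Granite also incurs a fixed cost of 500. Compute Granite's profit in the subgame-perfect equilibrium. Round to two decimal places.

Solve by backward induction. Given q_G, the follower Yarrow maximises π_Y = (235 - q_G - q_Y)q_Y - 71q_Y.
Follower FOC: 164 - q_G - 2q_Y = 0, so q_Y(q_G) = (164 - q_G)/2.
The leader anticipates this reaction. Substituting into P = 235 - Q gives P = 153 - (1/2)q_G, so π_G = (153 - (1/2)q_G)q_G - 16q_G.
Maximising: ∂π_G/∂q_G = 137 - q_G = 0, giving q_G = 137.
Then q_Y = (164 - 137)/2 = 27/2.
Price P = 235 - 301/2 = 169/2.
Granite's profit: (169/2 - 16)·137 - 500 = 8884.5000.

8884.50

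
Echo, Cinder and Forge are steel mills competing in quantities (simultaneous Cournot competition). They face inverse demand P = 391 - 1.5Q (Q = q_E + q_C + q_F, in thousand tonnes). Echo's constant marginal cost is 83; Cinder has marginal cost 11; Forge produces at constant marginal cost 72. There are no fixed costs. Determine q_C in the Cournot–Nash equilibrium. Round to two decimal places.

Echo's profit: π_E = (391 - 1.5Q)q_E - (83q_E). Setting ∂π_E/∂q_E = 0: 308 - 3q_E - (3/2)(q_C + q_F) = 0.
Cinder's profit: π_C = (391 - 1.5Q)q_C - (11q_C). Setting ∂π_C/∂q_C = 0: 380 - 3q_C - (3/2)(q_E + q_F) = 0.
Forge's first-order condition: 319 - 3q_F - (3/2)(q_E + q_C) = 0.
Adding the 3 conditions: 1007 − 3Q − 3Q = 0, i.e. Q = 1007/6.
Back-substituting: q_E = (308 − 1007/4)/(3/2) = 75/2, q_C = (380 − 1007/4)/(3/2) = 171/2, q_F = (319 − 1007/4)/(3/2) = 269/6.

85.50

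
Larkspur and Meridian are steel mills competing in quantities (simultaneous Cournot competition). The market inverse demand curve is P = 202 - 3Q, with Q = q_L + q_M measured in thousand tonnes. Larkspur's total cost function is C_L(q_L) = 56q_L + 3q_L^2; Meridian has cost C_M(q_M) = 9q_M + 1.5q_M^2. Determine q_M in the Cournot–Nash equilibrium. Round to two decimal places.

18.97

Larkspur's profit: π_L = (202 - 3Q)q_L - (56q_L + 3q_L²). Setting ∂π_L/∂q_L = 0: 146 - 12q_L - 3(q_M) = 0.
Meridian's first-order condition: 193 - 9q_M - 3(q_L) = 0.
Best responses: q_L = (146 - 3q_M)/12, q_M = (193 - 3q_L)/9.
Solving the pair: q_L = 245/33, q_M = 626/33.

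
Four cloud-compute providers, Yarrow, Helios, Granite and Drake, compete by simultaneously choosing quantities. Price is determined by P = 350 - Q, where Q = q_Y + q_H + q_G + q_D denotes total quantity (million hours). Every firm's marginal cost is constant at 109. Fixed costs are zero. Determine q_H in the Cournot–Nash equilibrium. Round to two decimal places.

A representative firm's profit is π_i = q_i(350 - Q) - 109q_i.
Setting ∂π_i/∂q_i = 0 with rivals' quantities fixed: 241 - 2q_i - Σ_{j≠i} q_j = 0.
By symmetry each firm produces the same amount; substituting Σ_{j≠i} q_j = 3q_i yields q_i = 241/5.

48.20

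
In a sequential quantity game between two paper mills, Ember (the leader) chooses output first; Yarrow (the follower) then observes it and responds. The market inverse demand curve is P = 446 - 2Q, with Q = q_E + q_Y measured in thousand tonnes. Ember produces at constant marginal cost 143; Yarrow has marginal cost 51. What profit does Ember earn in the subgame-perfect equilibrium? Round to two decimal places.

2782.56

Solve by backward induction. Given q_E, the follower Yarrow maximises π_Y = (446 - 2q_E - 2q_Y)q_Y - 51q_Y.
Follower FOC: 395 - 2q_E - 4q_Y = 0, so q_Y(q_E) = (395 - 2q_E)/4.
Ember substitutes q_Y(q_E) into its own profit: π_E = q_E(446 - 2q_E - (395 - 2q_E)/2) - 143q_E = (497/2 - q_E)q_E - 143q_E.
Maximising: ∂π_E/∂q_E = 211/2 - 2q_E = 0, giving q_E = 211/4.
Then q_Y = (395 - 2·(211/4))/4 = 579/8.
Price P = 446 - 2·(1001/8) = 783/4.
Ember's profit: (783/4 - 143)·(211/4) = 2782.5625.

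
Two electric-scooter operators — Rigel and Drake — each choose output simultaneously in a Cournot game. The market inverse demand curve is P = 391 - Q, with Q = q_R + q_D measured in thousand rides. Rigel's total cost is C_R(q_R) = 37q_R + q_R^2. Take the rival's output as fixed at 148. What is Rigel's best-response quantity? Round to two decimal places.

With the rival's output fixed at 148, Rigel's profit is π_R = (391 - 148 - q_R)q_R - (37q_R + q_R²) = (243 - q_R)q_R - (37q_R + q_R²).
∂π_R/∂q_R = 206 - 4q_R = 0, so q_R = 103/2.

51.50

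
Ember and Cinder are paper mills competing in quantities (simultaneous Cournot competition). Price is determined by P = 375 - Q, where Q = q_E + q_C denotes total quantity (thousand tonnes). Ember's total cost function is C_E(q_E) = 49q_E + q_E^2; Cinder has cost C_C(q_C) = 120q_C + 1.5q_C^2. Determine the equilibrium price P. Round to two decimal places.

266.11

Ember's profit: π_E = (375 - Q)q_E - (49q_E + q_E²). Setting ∂π_E/∂q_E = 0: 326 - 4q_E - (q_C) = 0.
Cinder's profit: π_C = (375 - Q)q_C - (120q_C + (3/2)q_C²). Setting ∂π_C/∂q_C = 0: 255 - 5q_C - (q_E) = 0.
So q_E = (326 - q_C)/4 and q_C = (255 - q_E)/5.
Solving the pair: q_E = 1375/19, q_C = 694/19.
Total output Q = 108.8947, so price P = 375 - 108.8947 = 266.1053.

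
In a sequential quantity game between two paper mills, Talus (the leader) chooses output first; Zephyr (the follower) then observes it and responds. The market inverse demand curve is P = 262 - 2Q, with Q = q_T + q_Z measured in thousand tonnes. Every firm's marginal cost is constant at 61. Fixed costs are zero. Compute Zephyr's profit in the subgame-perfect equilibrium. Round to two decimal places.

1262.53

The follower Zephyr best-responds to any q_T: π_Z = (262 - 2Q)q_Z - 61q_Z.
Setting the follower's marginal profit to zero, 201 - 2q_T - 4q_Z = 0, i.e. q_Z = (201 - 2q_T)/4.
Talus substitutes q_Z(q_T) into its own profit: π_T = q_T(262 - 2q_T - (201 - 2q_T)/2) - 61q_T = (323/2 - q_T)q_T - 61q_T.
Maximising: ∂π_T/∂q_T = 201/2 - 2q_T = 0, giving q_T = 201/4.
Then q_Z = (201 - 2·(201/4))/4 = 201/8.
Price P = 262 - 2·(603/8) = 445/4.
Zephyr's profit: (445/4 - 61)·(201/8) = 1262.5313.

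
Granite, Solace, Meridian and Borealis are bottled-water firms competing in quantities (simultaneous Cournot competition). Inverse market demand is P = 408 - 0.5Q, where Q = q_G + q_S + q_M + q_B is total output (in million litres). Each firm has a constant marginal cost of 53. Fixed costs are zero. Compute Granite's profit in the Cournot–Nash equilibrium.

Each firm earns π_i = (408 - 0.5Q)q_i - 53q_i.
First-order condition (treating rivals' output as given): 355 - q_i - (1/2)·Σ_{j≠i} q_j = 0.
By symmetry each firm produces the same amount; substituting Σ_{j≠i} q_j = 3q_i yields q_i = 355/(5/2) = 142.
Price P = 408 - (1/2)·568 = 124.
Granite's profit: (124 - 53)·142 = 10082.

10082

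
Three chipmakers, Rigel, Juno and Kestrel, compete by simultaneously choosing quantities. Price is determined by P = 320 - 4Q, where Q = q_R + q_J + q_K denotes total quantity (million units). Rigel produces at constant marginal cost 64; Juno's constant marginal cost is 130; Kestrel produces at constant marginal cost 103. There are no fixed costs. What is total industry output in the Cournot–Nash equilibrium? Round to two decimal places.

Rigel's profit: π_R = (320 - 4Q)q_R - (64q_R). Setting ∂π_R/∂q_R = 0: 256 - 8q_R - 4(q_J + q_K) = 0.
Juno's profit: π_J = (320 - 4Q)q_J - (130q_J). Setting ∂π_J/∂q_J = 0: 190 - 8q_J - 4(q_R + q_K) = 0.
Kestrel's first-order condition: 217 - 8q_K - 4(q_R + q_J) = 0.
Adding the 3 first-order conditions: 663 − 16Q = 0, so Q = 663/16.
Back-substituting: q_R = (256 − 663/4)/4 = 361/16, q_J = (190 − 663/4)/4 = 97/16, q_K = (217 − 663/4)/4 = 205/16.
Total output Q = 361/16 + 97/16 + 205/16 = 663/16.

41.44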